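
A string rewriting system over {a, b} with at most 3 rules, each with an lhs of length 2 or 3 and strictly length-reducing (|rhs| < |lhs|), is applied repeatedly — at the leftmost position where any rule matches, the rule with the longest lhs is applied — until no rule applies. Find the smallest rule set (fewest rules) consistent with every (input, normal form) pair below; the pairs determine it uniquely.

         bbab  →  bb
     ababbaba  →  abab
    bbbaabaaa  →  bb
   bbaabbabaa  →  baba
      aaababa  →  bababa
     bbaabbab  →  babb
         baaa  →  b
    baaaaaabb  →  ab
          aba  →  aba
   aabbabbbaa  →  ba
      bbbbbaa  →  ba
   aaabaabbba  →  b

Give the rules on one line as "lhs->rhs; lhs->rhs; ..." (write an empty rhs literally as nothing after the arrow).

aa->b; bba->b; bbb->ab

  | bbab => bb
  | ababbaba => ababba => abab
  | bbbaabaaa => abaabaaa => abbbaaa => aabaaa => bbaaa => baa => bb
  | bbaabbabaa => babbabaa => babbaa => baba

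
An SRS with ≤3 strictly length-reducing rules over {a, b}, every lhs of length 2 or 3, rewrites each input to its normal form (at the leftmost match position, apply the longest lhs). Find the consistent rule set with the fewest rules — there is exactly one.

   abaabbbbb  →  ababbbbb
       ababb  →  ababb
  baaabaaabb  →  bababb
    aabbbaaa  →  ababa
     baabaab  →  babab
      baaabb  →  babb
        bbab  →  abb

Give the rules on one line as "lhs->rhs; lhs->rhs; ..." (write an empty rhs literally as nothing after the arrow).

aa->a; bba->ab

  | abaabbbbb => ababbbbb
  | ababb
  | baaabaaabb => baabaaabb => babaaabb => babaabb => bababb
  | aabbbaaa => abbbaaa => ababaa => ababa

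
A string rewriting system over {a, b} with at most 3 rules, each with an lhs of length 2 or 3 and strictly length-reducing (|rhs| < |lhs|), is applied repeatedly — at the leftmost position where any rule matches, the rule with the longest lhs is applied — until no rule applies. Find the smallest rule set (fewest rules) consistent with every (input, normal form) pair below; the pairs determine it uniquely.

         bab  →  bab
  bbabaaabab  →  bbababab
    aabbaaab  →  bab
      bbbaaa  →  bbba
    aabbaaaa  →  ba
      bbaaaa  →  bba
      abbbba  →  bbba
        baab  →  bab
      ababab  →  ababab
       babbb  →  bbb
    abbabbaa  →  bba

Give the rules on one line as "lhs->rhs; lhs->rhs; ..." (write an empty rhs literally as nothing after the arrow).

  | bab
  | bbabaaabab => bbabaabab => bbababab
  | aabbaaab => abbaaab => baaab => baab => bab
  | bbbaaa => bbbaa => bbba

aa->a; abb->b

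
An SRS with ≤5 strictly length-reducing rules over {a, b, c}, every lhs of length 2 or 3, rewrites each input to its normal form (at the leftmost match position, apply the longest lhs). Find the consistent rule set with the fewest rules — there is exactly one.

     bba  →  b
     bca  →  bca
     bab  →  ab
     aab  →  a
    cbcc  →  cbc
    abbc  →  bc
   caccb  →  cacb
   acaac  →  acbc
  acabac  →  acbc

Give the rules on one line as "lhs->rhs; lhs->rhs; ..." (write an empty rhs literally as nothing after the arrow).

  | bba => aa => b
  | bca
  | bab => ab
  | aab => bb => a

aa->b; ba->a; bb->a; cc->c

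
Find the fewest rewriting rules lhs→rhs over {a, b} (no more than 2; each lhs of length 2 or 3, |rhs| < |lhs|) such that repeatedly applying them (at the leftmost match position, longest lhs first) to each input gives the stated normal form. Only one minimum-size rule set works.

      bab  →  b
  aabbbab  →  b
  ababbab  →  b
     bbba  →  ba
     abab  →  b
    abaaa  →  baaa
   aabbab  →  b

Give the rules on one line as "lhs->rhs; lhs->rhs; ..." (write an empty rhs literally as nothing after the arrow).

ab->b; bb->b

  | bab => bb => b
  | aabbbab => abbbab => bbbab => bbab => bab => bb => b
  | ababbab => babbab => bbbab => bbab => bab => bb => b
  | bbba => bba => ba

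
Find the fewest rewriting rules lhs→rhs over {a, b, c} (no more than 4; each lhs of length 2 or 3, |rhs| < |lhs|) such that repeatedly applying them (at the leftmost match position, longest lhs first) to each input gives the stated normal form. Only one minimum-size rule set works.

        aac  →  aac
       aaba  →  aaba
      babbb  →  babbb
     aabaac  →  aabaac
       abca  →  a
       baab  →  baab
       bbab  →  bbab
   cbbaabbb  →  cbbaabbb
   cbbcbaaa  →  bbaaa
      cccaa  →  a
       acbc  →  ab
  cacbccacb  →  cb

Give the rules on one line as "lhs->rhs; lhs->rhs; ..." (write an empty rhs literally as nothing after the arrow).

  | aac
  | aaba
  | babbb
  | aabaac

bc->c; ca->; cc->b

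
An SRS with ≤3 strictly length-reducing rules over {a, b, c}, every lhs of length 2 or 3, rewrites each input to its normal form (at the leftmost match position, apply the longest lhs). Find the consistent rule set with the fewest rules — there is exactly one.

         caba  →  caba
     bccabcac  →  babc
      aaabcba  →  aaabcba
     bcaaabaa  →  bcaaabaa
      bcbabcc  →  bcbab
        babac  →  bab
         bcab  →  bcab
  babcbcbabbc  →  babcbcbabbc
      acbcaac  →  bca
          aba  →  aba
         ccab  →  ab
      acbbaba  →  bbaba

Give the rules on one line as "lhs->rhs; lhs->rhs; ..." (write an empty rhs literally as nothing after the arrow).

  | caba
  | bccabcac => babcac => babc
  | aaabcba
  | bcaaabaa

ac->; cc->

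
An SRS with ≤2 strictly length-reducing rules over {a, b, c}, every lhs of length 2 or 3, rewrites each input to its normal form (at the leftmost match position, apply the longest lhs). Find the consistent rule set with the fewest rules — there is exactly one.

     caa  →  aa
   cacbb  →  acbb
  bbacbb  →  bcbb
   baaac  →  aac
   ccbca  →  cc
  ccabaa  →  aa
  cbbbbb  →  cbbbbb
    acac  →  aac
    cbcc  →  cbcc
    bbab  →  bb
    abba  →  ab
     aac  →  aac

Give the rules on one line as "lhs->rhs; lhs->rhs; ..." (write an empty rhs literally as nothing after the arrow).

  | caa => aa
  | cacbb => acbb
  | bbacbb => bcbb
  | baaac => aac

ba->; ca->a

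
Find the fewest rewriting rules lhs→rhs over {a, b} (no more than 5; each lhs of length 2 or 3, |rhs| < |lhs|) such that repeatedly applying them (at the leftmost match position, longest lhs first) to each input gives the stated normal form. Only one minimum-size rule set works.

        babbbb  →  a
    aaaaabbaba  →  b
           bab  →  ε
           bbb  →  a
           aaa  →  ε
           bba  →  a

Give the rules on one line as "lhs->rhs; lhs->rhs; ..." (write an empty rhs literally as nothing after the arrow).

  | babbbb => bbbbb => abb => a
  | aaaaabbaba => aabbaba => aaaba => ba => b
  | bab => bb => ε
  | bbb => a

aaa->; ba->b; bb->; bbb->a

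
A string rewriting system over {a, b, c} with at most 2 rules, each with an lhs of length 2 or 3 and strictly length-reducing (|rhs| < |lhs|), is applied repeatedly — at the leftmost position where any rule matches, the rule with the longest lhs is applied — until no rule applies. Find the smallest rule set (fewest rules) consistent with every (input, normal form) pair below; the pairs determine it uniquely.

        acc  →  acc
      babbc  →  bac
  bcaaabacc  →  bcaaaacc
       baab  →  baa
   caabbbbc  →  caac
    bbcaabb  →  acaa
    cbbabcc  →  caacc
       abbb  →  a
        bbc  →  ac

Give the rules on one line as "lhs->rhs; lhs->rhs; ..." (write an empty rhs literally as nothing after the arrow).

  | acc
  | babbc => babc => bac
  | bcaaabacc => bcaaaacc
  | baab => baa

ab->a; bb->a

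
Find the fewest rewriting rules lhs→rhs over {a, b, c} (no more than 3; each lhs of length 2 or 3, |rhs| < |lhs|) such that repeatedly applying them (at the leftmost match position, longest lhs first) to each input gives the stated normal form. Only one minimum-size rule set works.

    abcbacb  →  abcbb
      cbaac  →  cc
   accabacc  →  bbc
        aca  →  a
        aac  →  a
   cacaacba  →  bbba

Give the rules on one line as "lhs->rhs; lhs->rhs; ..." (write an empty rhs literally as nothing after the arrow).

  | abcbacb => abcbb
  | cbaac => cc
  | accabacc => cabacc => bbacc => bbc
  | aca => a

ac->; baa->; ca->b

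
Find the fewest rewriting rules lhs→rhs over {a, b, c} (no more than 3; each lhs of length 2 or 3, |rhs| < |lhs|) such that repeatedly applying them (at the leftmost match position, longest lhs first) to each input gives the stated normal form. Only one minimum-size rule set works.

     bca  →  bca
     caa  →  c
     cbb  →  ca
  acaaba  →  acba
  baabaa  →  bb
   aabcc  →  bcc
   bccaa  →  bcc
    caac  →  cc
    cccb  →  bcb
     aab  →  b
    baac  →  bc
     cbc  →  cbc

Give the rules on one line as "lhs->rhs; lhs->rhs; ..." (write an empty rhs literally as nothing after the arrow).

aa->; cbb->ca; ccc->bc

  | bca
  | caa => c
  | cbb => ca
  | acaaba => acba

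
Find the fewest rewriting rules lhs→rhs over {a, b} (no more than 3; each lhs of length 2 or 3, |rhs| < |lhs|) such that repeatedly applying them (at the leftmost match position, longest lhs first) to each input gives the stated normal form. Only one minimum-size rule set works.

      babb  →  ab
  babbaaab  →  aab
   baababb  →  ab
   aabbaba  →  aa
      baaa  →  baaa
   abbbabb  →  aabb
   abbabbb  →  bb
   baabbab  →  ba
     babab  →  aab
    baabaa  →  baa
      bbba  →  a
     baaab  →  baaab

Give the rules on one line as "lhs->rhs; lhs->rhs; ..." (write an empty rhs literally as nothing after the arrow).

aba->; bab->a; bbb->

  | babb => ab
  | babbaaab => abaaab => aab
  | baababb => babb => ab
  | aabbaba => aabaa => aa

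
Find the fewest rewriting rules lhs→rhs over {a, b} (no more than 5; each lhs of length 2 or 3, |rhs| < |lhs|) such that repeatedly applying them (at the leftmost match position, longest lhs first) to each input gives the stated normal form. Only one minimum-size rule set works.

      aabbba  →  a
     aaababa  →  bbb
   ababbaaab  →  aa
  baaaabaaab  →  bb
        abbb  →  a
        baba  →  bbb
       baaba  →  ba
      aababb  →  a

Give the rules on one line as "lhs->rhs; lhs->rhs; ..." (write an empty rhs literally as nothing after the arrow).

aaa->; ab->a; aba->bb; bba->aa

  | aabbba => aabba => aaba => abb => ab => a
  | aaababa => baba => bbb
  | ababbaaab => bbbbaaab => bbaaaab => aaaaab => aab => aa
  | baaaabaaab => babaaab => bbbaab => baaab => bb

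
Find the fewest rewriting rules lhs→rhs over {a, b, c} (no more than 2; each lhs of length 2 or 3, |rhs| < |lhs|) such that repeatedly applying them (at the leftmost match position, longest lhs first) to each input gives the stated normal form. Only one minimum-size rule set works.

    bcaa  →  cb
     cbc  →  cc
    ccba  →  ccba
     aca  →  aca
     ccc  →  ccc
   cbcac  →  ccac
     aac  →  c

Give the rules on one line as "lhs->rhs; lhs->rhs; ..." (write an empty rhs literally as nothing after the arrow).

  | bcaa => caa => cb
  | cbc => cc
  | ccba
  | aca

aa->b; bc->c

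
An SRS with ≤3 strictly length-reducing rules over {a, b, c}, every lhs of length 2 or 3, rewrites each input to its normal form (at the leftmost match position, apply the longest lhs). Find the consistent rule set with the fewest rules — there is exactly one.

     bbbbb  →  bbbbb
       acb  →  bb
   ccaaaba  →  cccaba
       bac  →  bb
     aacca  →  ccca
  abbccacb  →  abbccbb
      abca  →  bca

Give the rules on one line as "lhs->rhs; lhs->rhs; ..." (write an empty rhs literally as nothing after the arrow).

  | bbbbb
  | acb => bb
  | ccaaaba => cccaba
  | bac => bb

aa->c; abc->bc; ac->b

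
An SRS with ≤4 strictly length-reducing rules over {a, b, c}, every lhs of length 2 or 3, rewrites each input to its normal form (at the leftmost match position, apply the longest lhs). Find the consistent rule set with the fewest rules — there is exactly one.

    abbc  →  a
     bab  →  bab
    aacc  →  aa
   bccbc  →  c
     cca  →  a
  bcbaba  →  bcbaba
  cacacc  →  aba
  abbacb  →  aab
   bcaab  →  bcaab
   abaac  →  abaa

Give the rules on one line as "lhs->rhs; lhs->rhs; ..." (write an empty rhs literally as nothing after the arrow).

ac->a; bb->; cac->ab; cc->

  | abbc => ac => a
  | bab
  | aacc => aac => aa
  | bccbc => bbc => c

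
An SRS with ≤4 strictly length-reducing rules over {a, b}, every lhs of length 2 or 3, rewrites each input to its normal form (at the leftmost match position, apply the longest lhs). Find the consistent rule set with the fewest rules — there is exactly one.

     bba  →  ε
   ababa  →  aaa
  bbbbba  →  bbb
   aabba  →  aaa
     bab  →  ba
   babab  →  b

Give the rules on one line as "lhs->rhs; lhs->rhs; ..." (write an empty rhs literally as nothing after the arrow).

ab->a; baa->; bba->

  | bba => ε
  | ababa => aaba => aaa
  | bbbbba => bbb
  | aabba => aaba => aaa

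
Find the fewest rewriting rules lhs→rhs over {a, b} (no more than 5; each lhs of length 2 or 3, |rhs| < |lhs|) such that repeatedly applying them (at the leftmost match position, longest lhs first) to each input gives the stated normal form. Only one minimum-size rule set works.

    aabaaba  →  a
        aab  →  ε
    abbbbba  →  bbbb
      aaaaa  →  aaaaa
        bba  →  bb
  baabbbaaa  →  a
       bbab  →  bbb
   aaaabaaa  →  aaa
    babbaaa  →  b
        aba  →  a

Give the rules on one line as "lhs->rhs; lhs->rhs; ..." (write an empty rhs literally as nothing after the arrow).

aab->ab; ab->; ba->b; baa->a

  | aabaaba => abaaba => aaba => aba => a
  | aab => ab => ε
  | abbbbba => bbbba => bbbb
  | aaaaa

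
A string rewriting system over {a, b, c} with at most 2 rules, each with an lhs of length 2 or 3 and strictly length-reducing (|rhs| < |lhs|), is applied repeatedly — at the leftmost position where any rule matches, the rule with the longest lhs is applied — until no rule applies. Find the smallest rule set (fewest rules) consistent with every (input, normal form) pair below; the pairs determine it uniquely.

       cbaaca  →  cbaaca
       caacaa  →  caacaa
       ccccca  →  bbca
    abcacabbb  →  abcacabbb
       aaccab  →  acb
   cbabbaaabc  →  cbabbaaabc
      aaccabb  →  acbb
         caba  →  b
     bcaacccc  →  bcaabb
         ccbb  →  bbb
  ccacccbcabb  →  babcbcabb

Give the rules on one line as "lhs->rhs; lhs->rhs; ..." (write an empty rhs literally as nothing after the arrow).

aba->c; cc->b

  | cbaaca
  | caacaa
  | ccccca => bccca => bbca
  | abcacabbb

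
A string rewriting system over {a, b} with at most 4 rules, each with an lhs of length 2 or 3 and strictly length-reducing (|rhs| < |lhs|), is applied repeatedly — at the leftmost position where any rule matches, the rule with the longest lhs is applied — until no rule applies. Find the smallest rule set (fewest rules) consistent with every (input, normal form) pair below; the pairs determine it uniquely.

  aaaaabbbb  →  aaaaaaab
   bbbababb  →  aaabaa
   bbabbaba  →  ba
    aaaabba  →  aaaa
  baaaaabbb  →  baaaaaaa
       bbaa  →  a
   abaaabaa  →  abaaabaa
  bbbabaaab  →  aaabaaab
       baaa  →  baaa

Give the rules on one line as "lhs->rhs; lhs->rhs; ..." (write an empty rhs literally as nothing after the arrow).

bb->a; bba->; bbb->aa

  | aaaaabbbb => aaaaaaab
  | bbbababb => aaababb => aaabaa
  | bbabbaba => bbaba => ba
  | aaaabba => aaaa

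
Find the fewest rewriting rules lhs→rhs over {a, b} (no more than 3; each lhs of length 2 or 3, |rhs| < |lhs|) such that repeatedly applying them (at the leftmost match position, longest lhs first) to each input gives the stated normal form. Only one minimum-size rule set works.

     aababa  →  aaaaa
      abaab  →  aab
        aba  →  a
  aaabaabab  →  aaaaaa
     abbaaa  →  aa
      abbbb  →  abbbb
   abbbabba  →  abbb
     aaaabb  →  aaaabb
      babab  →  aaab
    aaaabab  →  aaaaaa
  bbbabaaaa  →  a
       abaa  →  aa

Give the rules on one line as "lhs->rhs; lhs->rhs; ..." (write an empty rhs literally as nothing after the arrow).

ba->; bab->aa; bba->b

  | aababa => aaaaa
  | abaab => aab
  | aba => a
  | aaabaabab => aaaabab => aaaaaa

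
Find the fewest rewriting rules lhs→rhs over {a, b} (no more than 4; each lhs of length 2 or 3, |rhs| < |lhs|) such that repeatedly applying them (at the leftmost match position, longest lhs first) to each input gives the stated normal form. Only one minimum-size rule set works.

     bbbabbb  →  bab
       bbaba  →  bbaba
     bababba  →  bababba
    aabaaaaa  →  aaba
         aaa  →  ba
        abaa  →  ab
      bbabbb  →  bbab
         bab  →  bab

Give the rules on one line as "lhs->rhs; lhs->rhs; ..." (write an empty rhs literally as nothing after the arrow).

  | bbbabbb => babbb => bab
  | bbaba
  | bababba
  | aabaaaaa => aabaaa => aaba

aaa->ba; baa->b; bbb->b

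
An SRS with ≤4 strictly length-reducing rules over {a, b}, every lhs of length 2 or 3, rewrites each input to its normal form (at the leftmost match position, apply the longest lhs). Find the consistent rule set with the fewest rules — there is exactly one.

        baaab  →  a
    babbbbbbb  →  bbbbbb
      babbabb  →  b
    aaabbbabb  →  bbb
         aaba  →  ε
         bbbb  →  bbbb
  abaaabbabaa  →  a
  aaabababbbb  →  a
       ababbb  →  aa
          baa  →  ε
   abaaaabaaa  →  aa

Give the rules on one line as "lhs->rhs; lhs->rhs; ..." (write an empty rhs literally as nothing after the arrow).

  | baaab => ab => a
  | babbbbbbb => bbbbbb
  | babbabb => babb => b
  | aaabbbabb => bbbabb => bbb

aaa->; ab->a; baa->; bab->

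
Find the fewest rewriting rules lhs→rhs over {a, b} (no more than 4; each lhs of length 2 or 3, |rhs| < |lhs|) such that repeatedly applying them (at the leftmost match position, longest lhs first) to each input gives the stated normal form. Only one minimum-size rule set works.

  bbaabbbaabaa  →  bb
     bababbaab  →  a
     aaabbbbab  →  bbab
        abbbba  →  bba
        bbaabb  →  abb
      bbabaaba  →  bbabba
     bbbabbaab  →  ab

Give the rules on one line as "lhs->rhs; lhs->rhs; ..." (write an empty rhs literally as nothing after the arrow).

aa->; aab->bb; aba->ab; bbb->a

  | bbaabbbaabaa => bbbbbbaabaa => abbbaabaa => aaaabaa => aabaa => bbaa => bb
  | bababbaab => babbbaab => baaaab => baab => bbb => a
  | aaabbbbab => abbbbab => aabab => bbab
  | abbbba => aaba => bba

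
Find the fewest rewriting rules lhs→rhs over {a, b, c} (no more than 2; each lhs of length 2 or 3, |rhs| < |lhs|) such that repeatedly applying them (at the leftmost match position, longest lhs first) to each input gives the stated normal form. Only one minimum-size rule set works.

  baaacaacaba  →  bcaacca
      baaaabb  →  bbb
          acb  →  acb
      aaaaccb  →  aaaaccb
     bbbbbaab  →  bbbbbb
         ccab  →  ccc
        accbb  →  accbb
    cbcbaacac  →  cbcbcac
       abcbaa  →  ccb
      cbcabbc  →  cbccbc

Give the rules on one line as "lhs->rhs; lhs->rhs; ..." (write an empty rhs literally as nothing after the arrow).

  | baaacaacaba => baacaacaba => bacaacaba => bcaacaba => bcaacca
  | baaaabb => baaabb => baabb => babb => bbb
  | acb
  | aaaaccb

ab->c; ba->b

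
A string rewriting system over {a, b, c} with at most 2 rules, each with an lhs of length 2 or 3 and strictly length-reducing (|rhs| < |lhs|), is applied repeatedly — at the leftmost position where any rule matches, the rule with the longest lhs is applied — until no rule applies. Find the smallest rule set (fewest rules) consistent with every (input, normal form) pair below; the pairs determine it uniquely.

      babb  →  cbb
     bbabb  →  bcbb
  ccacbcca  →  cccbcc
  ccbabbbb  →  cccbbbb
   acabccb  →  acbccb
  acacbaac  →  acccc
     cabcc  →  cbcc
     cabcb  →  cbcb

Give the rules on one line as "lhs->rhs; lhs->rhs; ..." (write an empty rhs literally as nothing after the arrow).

ba->c; ca->c

  | babb => cbb
  | bbabb => bcbb
  | ccacbcca => cccbcca => cccbcc
  | ccbabbbb => cccbbbb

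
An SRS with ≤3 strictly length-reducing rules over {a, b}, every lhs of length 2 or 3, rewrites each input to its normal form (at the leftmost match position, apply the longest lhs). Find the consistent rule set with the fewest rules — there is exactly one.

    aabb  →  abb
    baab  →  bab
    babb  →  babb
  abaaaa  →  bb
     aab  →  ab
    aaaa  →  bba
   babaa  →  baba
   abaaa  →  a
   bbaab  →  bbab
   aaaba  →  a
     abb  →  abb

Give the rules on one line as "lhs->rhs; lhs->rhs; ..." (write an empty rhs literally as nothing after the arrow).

aa->a; aaa->bb; bbb->a

  | aabb => abb
  | baab => bab
  | babb
  | abaaaa => abbba => aaa => bb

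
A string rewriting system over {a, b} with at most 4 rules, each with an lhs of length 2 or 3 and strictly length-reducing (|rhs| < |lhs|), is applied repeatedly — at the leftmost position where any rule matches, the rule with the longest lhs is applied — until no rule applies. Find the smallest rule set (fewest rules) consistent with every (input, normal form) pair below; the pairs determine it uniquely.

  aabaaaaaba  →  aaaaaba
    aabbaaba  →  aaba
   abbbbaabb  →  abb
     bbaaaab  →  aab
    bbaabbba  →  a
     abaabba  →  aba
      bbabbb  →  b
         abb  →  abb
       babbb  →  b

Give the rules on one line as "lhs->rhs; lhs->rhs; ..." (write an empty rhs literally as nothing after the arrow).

baa->; bab->bb; bba->ba; bbb->

  | aabaaaaaba => aaaaaba
  | aabbaaba => aabaaba => aaba
  | abbbbaabb => abaabb => abb
  | bbaaaab => baaaab => aab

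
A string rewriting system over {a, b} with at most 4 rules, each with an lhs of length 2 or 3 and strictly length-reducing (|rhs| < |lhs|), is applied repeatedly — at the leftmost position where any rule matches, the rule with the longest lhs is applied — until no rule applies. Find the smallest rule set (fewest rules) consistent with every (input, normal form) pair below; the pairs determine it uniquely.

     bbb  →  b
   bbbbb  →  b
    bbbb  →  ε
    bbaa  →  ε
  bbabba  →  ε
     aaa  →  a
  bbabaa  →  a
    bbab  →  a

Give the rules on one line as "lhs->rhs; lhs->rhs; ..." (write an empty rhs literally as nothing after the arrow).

aa->; ab->a; bb->

  | bbb => b
  | bbbbb => bbb => b
  | bbbb => bb => ε
  | bbaa => aa => ε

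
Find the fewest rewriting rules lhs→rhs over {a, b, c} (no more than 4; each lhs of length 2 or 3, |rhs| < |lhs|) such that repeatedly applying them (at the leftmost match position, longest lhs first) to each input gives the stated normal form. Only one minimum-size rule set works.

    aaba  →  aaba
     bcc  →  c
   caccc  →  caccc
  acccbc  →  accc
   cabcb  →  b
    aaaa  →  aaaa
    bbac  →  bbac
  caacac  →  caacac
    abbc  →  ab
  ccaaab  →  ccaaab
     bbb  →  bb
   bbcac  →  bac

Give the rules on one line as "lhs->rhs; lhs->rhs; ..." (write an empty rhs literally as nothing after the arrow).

bbb->bb; bc->; cab->b

  | aaba
  | bcc => c
  | caccc
  | acccbc => accc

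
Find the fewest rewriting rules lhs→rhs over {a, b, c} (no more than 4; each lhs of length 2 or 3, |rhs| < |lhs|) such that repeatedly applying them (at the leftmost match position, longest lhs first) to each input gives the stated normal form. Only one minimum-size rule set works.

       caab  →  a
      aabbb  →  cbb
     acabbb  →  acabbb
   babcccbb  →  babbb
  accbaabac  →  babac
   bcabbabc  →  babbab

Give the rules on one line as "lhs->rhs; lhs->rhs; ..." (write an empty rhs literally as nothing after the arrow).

  | caab => cc => a
  | aabbb => cbb
  | acabbb
  | babcccbb => babccbb => babcbb => babbb

aab->c; acc->ba; bc->b; cc->a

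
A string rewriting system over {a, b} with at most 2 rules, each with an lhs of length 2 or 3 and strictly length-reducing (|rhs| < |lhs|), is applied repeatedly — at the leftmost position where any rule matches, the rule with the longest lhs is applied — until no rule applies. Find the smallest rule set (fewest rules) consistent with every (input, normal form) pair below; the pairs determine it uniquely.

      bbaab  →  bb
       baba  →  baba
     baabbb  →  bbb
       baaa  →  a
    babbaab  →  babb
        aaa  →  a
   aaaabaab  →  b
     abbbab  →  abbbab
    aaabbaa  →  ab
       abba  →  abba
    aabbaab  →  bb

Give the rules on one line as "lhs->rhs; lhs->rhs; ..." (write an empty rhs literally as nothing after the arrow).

aa->; baa->

  | bbaab => bb
  | baba
  | baabbb => bbb
  | baaa => a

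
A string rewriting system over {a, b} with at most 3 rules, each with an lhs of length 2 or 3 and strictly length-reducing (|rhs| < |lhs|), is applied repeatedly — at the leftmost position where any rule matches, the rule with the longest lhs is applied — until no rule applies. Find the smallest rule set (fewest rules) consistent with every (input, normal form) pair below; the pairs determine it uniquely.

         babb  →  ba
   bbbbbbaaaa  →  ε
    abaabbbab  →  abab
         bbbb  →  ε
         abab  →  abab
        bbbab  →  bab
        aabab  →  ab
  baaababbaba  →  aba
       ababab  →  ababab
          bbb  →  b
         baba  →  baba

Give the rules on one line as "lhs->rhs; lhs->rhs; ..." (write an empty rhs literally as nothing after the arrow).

aa->b; bb->

  | babb => ba
  | bbbbbbaaaa => bbbbaaaa => bbaaaa => aaaa => baa => bb => ε
  | abaabbbab => abbbbbab => abbbab => abab
  | bbbb => bb => ε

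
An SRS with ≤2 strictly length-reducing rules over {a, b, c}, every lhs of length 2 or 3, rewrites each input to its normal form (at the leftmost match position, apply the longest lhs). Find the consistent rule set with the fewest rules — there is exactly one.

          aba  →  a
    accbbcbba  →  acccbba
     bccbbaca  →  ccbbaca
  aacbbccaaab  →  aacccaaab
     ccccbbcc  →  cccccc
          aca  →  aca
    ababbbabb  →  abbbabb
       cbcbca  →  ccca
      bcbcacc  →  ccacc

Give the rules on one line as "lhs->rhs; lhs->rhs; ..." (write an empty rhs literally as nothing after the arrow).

aba->a; bc->c

  | aba => a
  | accbbcbba => accbcbba => acccbba
  | bccbbaca => ccbbaca
  | aacbbccaaab => aacbccaaab => aacccaaab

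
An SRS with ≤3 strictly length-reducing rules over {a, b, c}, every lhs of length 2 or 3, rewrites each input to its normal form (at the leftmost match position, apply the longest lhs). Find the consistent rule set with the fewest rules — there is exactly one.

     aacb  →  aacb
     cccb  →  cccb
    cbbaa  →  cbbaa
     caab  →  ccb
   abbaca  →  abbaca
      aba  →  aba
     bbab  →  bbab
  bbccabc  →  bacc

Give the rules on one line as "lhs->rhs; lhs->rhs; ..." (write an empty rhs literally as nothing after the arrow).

bc->a; caa->cc

  | aacb
  | cccb
  | cbbaa
  | caab => ccb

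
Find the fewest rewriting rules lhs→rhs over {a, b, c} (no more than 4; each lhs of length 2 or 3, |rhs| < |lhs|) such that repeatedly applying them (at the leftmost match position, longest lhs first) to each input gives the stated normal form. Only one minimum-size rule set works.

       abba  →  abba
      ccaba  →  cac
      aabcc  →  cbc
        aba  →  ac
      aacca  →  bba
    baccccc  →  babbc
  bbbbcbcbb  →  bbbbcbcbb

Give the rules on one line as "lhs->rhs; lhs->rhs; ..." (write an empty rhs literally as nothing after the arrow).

  | abba
  | ccaba => caba => cac
  | aabcc => cbcc => cbc
  | aba => ac

aa->c; aba->ac; cc->c; ccc->bb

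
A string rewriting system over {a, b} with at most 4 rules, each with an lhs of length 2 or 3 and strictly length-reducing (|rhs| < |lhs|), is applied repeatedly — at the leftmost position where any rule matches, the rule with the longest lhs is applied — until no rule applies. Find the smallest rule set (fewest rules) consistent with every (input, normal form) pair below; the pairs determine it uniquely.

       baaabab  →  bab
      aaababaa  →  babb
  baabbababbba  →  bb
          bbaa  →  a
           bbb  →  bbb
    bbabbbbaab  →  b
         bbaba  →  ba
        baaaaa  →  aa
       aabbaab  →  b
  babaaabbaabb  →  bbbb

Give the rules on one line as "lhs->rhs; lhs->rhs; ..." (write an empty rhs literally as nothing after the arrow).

aaa->; baa->bb; bba->

  | baaabab => bbabab => bab
  | aaababaa => babaa => babb
  | baabbababbba => bbbbababbba => bbbabbba => bbbba => bb
  | bbaa => a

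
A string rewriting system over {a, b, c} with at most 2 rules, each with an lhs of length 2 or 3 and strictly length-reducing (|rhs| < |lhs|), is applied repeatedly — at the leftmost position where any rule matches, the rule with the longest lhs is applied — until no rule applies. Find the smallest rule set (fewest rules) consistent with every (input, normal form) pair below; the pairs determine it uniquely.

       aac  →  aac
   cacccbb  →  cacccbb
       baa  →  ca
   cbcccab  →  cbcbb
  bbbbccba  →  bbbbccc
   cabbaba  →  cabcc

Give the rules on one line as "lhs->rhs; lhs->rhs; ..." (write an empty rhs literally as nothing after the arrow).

ba->c; cca->b

  | aac
  | cacccbb
  | baa => ca
  | cbcccab => cbcbb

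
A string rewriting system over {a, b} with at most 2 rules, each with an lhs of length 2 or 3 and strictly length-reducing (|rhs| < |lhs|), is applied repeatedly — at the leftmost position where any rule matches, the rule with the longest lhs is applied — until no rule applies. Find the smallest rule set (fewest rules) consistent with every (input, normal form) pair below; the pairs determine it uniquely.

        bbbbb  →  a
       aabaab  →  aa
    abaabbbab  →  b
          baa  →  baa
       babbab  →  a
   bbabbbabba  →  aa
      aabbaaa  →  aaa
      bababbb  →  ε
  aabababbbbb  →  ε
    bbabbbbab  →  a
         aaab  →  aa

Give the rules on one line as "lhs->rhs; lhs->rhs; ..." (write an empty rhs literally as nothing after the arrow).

  | bbbbb => abbb => bb => a
  | aabaab => aaab => aa
  | abaabbbab => aabbbab => abbab => bab => b
  | baa

ab->; bb->a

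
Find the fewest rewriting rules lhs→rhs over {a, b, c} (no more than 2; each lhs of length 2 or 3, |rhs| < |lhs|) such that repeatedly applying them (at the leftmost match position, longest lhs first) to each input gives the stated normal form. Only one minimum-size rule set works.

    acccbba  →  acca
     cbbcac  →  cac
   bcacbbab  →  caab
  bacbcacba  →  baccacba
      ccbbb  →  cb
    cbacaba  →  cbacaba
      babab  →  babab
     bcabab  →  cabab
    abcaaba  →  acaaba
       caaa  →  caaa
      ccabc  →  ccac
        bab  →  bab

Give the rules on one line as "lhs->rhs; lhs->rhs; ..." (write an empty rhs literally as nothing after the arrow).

  | acccbba => acca
  | cbbcac => cac
  | bcacbbab => cacbbab => caab
  | bacbcacba => baccacba

bc->c; cbb->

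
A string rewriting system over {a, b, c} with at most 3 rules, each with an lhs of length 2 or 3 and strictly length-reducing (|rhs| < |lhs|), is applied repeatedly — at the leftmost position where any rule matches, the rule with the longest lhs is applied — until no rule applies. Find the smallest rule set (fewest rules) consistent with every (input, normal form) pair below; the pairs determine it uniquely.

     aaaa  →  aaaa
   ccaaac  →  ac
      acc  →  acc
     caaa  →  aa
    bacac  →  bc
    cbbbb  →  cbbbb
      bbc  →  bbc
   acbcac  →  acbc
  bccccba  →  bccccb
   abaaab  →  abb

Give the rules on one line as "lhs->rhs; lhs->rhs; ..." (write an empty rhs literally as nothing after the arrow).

ba->b; ca->

  | aaaa
  | ccaaac => caac => ac
  | acc
  | caaa => aa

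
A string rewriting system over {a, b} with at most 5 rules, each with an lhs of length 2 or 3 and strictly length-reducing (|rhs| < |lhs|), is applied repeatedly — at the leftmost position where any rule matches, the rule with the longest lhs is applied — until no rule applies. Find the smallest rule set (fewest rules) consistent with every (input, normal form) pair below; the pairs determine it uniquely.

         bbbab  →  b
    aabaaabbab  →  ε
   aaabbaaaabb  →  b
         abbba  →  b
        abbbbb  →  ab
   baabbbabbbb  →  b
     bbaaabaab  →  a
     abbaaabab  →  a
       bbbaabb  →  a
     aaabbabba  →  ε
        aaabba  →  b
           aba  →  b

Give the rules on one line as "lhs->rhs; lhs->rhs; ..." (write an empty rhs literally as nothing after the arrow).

aab->; aba->b; ba->; bb->

  | bbbab => bab => b
  | aabaaabbab => aaabbab => abab => bb => ε
  | aaabbaaaabb => abaaaabb => baaabb => aabb => b
  | abbba => aba => b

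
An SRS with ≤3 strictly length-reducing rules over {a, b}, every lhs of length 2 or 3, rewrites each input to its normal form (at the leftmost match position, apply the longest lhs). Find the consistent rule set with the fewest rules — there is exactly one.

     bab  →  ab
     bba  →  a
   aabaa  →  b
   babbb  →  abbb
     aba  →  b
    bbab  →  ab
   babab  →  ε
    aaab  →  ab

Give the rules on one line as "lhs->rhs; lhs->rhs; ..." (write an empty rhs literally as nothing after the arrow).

aa->b; aab->; ba->a

  | bab => ab
  | bba => ba => a
  | aabaa => aa => b
  | babbb => abbb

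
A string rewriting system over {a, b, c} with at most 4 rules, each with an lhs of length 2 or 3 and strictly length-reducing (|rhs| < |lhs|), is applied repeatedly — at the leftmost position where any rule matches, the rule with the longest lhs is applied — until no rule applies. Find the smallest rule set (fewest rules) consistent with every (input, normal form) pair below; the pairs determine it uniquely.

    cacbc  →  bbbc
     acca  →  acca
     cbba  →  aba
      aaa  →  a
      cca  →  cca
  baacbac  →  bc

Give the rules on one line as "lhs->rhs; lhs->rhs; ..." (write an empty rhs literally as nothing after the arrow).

aa->; cac->bb; cb->a

  | cacbc => bbbc
  | acca
  | cbba => aba
  | aaa => a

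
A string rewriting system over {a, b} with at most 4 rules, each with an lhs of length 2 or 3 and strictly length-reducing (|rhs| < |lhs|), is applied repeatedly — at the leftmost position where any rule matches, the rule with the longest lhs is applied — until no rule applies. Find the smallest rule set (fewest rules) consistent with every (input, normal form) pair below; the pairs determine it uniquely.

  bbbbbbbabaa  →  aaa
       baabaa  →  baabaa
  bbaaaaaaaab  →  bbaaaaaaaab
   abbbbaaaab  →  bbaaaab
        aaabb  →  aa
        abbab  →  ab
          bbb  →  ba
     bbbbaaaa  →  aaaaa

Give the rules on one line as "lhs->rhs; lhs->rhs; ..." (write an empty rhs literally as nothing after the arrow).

abb->; bab->a; bbb->ba

  | bbbbbbbabaa => babbbbabaa => abbbabaa => babaa => aaa
  | baabaa
  | bbaaaaaaaab
  | abbbbaaaab => bbaaaab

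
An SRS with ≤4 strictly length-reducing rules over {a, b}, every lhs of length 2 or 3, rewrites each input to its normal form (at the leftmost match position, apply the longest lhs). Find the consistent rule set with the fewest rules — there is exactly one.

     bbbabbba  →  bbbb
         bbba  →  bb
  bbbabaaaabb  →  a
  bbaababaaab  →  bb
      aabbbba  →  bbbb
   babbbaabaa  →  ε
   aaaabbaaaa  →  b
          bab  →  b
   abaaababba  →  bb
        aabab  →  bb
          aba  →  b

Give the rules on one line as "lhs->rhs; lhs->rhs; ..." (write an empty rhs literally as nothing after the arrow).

aa->b; ab->a; ba->

  | bbbabbba => bbbbba => bbbb
  | bbba => bb
  | bbbabaaaabb => bbbaaaabb => bbaaabb => baabb => abb => ab => a
  | bbaababaaab => bababaaab => babaaab => baaab => aab => bb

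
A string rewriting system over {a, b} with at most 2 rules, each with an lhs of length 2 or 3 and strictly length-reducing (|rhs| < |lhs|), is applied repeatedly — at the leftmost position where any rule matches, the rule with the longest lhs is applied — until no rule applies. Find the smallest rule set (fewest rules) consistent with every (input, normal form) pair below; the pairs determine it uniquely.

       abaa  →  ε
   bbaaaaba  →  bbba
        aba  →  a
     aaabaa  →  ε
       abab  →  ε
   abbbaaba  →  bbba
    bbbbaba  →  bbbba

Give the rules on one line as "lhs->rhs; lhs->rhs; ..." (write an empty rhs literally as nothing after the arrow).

  | abaa => aa => ε
  | bbaaaaba => bbaaba => bbba
  | aba => a
  | aaabaa => abaa => aa => ε

aa->; ab->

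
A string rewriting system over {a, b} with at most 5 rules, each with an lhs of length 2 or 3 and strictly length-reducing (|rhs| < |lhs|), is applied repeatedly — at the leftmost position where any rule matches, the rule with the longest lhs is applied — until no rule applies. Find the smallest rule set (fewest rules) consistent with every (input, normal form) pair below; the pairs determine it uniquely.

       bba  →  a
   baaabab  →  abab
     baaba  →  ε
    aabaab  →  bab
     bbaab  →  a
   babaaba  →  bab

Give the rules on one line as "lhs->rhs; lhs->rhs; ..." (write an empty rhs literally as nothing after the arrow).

  | bba => a
  | baaabab => bbabab => abab
  | baaba => baa => bb => ε
  | aabaab => aaab => bab

aa->b; aab->a; abb->ab; bb->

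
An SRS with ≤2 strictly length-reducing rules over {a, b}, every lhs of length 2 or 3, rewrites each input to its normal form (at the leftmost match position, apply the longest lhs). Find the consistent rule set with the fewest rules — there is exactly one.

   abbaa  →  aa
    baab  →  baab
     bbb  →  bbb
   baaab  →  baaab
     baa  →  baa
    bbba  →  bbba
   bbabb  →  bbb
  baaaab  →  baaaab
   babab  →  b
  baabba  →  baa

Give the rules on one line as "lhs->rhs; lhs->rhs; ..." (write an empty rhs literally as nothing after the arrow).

  | abbaa => aa
  | baab
  | bbb
  | baaab

abb->; bab->b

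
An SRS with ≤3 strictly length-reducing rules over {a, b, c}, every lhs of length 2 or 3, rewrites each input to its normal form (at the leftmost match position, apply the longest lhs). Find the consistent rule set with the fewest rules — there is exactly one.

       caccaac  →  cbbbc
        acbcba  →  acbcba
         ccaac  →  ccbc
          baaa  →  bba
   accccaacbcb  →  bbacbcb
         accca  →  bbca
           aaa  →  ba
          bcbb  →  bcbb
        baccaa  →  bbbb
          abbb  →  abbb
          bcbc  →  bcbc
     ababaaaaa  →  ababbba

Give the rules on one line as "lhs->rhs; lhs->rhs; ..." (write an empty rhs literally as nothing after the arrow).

  | caccaac => cbbaac => cbbbc
  | acbcba
  | ccaac => ccbc
  | baaa => bba

aa->b; acc->bb; bcc->a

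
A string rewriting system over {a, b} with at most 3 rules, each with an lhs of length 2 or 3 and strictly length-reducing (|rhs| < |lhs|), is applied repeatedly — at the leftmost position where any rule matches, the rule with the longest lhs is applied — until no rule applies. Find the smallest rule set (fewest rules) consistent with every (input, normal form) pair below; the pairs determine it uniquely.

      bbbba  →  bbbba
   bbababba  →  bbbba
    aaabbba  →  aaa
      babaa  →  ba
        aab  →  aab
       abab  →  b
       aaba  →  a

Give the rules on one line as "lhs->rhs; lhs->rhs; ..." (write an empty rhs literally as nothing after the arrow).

aba->; abb->aa

  | bbbba
  | bbababba => bbbba
  | aaabbba => aaaaba => aaa
  | babaa => ba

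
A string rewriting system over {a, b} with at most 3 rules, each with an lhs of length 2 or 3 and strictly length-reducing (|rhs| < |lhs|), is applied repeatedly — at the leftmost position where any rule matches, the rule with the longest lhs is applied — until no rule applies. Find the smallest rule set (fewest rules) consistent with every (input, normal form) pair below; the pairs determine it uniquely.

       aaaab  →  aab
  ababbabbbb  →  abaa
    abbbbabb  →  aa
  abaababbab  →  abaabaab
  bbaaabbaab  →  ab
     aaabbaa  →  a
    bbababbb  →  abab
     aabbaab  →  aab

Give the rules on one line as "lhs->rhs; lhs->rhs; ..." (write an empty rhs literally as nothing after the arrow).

aaa->a; bb->

  | aaaab => aab
  | ababbabbbb => abaabbbb => abaabb => abaa
  | abbbbabb => abbabb => aabb => aa
  | abaababbab => abaabaab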